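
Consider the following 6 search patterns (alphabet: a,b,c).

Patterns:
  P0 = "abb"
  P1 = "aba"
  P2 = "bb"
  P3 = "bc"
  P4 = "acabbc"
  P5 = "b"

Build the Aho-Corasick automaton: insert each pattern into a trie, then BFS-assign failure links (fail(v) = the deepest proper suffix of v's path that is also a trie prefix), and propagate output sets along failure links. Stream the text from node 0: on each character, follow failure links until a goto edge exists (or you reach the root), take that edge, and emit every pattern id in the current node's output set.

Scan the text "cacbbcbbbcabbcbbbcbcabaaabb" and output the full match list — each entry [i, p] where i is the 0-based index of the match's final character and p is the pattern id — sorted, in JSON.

Build automaton:
Trie nodes:
  0='ε' goto a→1 b→5
  1='a' goto b→2 c→8
  2='ab' goto a→4 b→3
  3='abb' goto ·  [P0 ends]
  4='aba' goto ·  [P1 ends]
  5='b' goto b→6 c→7  [P5 ends]
  6='bb' goto ·  [P2 ends]
  7='bc' goto ·  [P3 ends]
  8='ac' goto a→9
  9='aca' goto b→10
  10='acab' goto b→11
  11='acabb' goto c→12
  12='acabbc' goto ·  [P4 ends]

BFS fail/out derivation:
  n1('a'): parent n0 fail=0; on 'a' 0 → fail=0;  out ∅∪∅=∅
  n5('b'): parent n0 fail=0; on 'b' 0 → fail=0;  out {5}∪∅={5}
  n2('ab'): parent n1 fail=0; on 'b' 0 → fail=5;  out ∅∪{5}={5}
  n6('bb'): parent n5 fail=0; on 'b' 0 → fail=5;  out {2}∪{5}={2,5}
  n7('bc'): parent n5 fail=0; on 'c' 0 → fail=0;  out {3}∪∅={3}
  n8('ac'): parent n1 fail=0; on 'c' 0 → fail=0;  out ∅∪∅=∅
  n3('abb'): parent n2 fail=5; on 'b' 5 → fail=6;  out {0}∪{2,5}={0,2,5}
  n4('aba'): parent n2 fail=5; on 'a' 5→0 → fail=1;  out {1}∪∅={1}
  n9('aca'): parent n8 fail=0; on 'a' 0 → fail=1;  out ∅∪∅=∅
  n10('acab'): parent n9 fail=1; on 'b' 1 → fail=2;  out ∅∪{5}={5}
  n11('acabb'): parent n10 fail=2; on 'b' 2 → fail=3;  out ∅∪{0,2,5}={0,2,5}
  n12('acabbc'): parent n11 fail=3; on 'c' 3→6→5 → fail=7;  out {4}∪{3}={3,4}

Run:
i=0 'c': node 0→0
i=1 'a': node 0→1
i=2 'c': node 1→8
i=3 'b': node 8→5 ·f  ** P5@[3:3]
i=4 'b': node 5→6  ** P2@[3:4],P5@[4:4]
i=5 'c': node 6→7 ·f  ** P3@[4:5]
i=6 'b': node 7→5 ·f  ** P5@[6:6]
i=7 'b': node 5→6  ** P2@[6:7],P5@[7:7]
i=8 'b': node 6→6 ·f  ** P2@[7:8],P5@[8:8]
i=9 'c': node 6→7 ·f  ** P3@[8:9]
i=10 'a': node 7→1 ·f
i=11 'b': node 1→2  ** P5@[11:11]
i=12 'b': node 2→3  ** P0@[10:12],P2@[11:12],P5@[12:12]
i=13 'c': node 3→7 ·f  ** P3@[12:13]
i=14 'b': node 7→5 ·f  ** P5@[14:14]
i=15 'b': node 5→6  ** P2@[14:15],P5@[15:15]
i=16 'b': node 6→6 ·f  ** P2@[15:16],P5@[16:16]
i=17 'c': node 6→7 ·f  ** P3@[16:17]
i=18 'b': node 7→5 ·f  ** P5@[18:18]
i=19 'c': node 5→7  ** P3@[18:19]
i=20 'a': node 7→1 ·f
i=21 'b': node 1→2  ** P5@[21:21]
i=22 'a': node 2→4  ** P1@[20:22]
i=23 'a': node 4→1 ·f
i=24 'a': node 1→1 ·f
i=25 'b': node 1→2  ** P5@[25:25]
i=26 'b': node 2→3  ** P0@[24:26],P2@[25:26],P5@[26:26]

Matches: [[3,5],[4,2],[4,5],[5,3],[6,5],[7,2],[7,5],[8,2],[8,5],[9,3],[11,5],[12,0],[12,2],[12,5],[13,3],[14,5],[15,2],[15,5],[16,2],[16,5],[17,3],[18,5],[19,3],[21,5],[22,1],[25,5],[26,0],[26,2],[26,5]]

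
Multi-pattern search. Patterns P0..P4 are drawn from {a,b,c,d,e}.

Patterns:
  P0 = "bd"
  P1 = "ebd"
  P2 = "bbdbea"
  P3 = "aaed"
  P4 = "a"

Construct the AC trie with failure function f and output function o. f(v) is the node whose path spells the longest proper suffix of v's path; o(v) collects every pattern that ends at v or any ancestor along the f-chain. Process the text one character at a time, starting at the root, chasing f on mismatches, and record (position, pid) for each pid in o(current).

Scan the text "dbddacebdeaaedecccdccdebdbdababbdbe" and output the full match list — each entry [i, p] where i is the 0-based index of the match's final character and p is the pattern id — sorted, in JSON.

Build:
Trie (insert patterns):
  n0 'ε': a→11 b→1 e→3
  n1 'b': b→6 d→2
  n2 'bd': ·  ←P0
  n3 'e': b→4
  n4 'eb': d→5
  n5 'ebd': ·  ←P1
  n6 'bb': d→7
  n7 'bbd': b→8
  n8 'bbdb': e→9
  n9 'bbdbe': a→10
  n10 'bbdbea': ·  ←P2
  n11 'a': a→12  ←P4
  n12 'aa': e→13
  n13 'aae': d→14
  n14 'aaed': ·  ←P3

Failure links (BFS by depth):
  fail(1) 'b': from fail(0)=0 chase 'b': 0 ⇒ 0;  out=∅∪out(0)=∅
  fail(3) 'e': from fail(0)=0 chase 'e': 0 ⇒ 0;  out=∅∪out(0)=∅
  fail(11) 'a': from fail(0)=0 chase 'a': 0 ⇒ 0;  out={4}∪out(0)={4}
  fail(2) 'bd': from fail(1)=0 chase 'd': 0 ⇒ 0;  out={0}∪out(0)={0}
  fail(4) 'eb': from fail(3)=0 chase 'b': 0 ⇒ 1;  out=∅∪out(1)=∅
  fail(6) 'bb': from fail(1)=0 chase 'b': 0 ⇒ 1;  out=∅∪out(1)=∅
  fail(12) 'aa': from fail(11)=0 chase 'a': 0 ⇒ 11;  out=∅∪out(11)={4}
  fail(5) 'ebd': from fail(4)=1 chase 'd': 1 ⇒ 2;  out={1}∪out(2)={0,1}
  fail(7) 'bbd': from fail(6)=1 chase 'd': 1 ⇒ 2;  out=∅∪out(2)={0}
  fail(13) 'aae': from fail(12)=11 chase 'e': 11→0 ⇒ 3;  out=∅∪out(3)=∅
  fail(8) 'bbdb': from fail(7)=2 chase 'b': 2→0 ⇒ 1;  out=∅∪out(1)=∅
  fail(14) 'aaed': from fail(13)=3 chase 'd': 3→0 ⇒ 0;  out={3}∪out(0)={3}
  fail(9) 'bbdbe': from fail(8)=1 chase 'e': 1→0 ⇒ 3;  out=∅∪out(3)=∅
  fail(10) 'bbdbea': from fail(9)=3 chase 'a': 3→0 ⇒ 11;  out={2}∪out(11)={2,4}

Run:
i=0 'd': node 0→0
i=1 'b': node 0→1
i=2 'd': node 1→2  ** P0@[1:2]
i=3 'd': node 2→0 ·f
i=4 'a': node 0→11  ** P4@[4:4]
i=5 'c': node 11→0 ·f
i=6 'e': node 0→3
i=7 'b': node 3→4
i=8 'd': node 4→5  ** P0@[7:8],P1@[6:8]
i=9 'e': node 5→3 ·f
i=10 'a': node 3→11 ·f  ** P4@[10:10]
i=11 'a': node 11→12  ** P4@[11:11]
i=12 'e': node 12→13
i=13 'd': node 13→14  ** P3@[10:13]
i=14 'e': node 14→3 ·f
i=15 'c': node 3→0 ·f
i=16 'c': node 0→0
i=17 'c': node 0→0
i=18 'd': node 0→0
i=19 'c': node 0→0
i=20 'c': node 0→0
i=21 'd': node 0→0
i=22 'e': node 0→3
i=23 'b': node 3→4
i=24 'd': node 4→5  ** P0@[23:24],P1@[22:24]
i=25 'b': node 5→1 ·f
i=26 'd': node 1→2  ** P0@[25:26]
i=27 'a': node 2→11 ·f  ** P4@[27:27]
i=28 'b': node 11→1 ·f
i=29 'a': node 1→11 ·f  ** P4@[29:29]
i=30 'b': node 11→1 ·f
i=31 'b': node 1→6
i=32 'd': node 6→7  ** P0@[31:32]
i=33 'b': node 7→8
i=34 'e': node 8→9

Matches: [[2,0],[4,4],[8,0],[8,1],[10,4],[11,4],[13,3],[24,0],[24,1],[26,0],[27,4],[29,4],[32,0]]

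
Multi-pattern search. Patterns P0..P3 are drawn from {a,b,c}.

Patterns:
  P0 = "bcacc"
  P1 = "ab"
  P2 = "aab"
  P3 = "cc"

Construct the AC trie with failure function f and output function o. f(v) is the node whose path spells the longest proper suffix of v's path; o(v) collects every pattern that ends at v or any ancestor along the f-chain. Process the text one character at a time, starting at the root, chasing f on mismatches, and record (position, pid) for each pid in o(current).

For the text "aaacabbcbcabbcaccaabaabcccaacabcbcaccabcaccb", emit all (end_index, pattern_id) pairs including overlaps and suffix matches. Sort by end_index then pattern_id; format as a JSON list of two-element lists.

Build:
Trie nodes:
  n0 'ε': a→6 b→1 c→10
  n1 'b': c→2
  n2 'bc': a→3
  n3 'bca': c→4
  n4 'bcac': c→5
  n5 'bcacc': ·  ←P0
  n6 'a': a→8 b→7
  n7 'ab': ·  ←P1
  n8 'aa': b→9
  n9 'aab': ·  ←P2
  n10 'c': c→11
  n11 'cc': ·  ←P3

BFS fail/out derivation:
  fail(1) 'b': from fail(0)=0 chase 'b': 0 ⇒ 0;  out=∅∪out(0)=∅
  fail(6) 'a': from fail(0)=0 chase 'a': 0 ⇒ 0;  out=∅∪out(0)=∅
  fail(10) 'c': from fail(0)=0 chase 'c': 0 ⇒ 0;  out=∅∪out(0)=∅
  fail(2) 'bc': from fail(1)=0 chase 'c': 0 ⇒ 10;  out=∅∪out(10)=∅
  fail(7) 'ab': from fail(6)=0 chase 'b': 0 ⇒ 1;  out={1}∪out(1)={1}
  fail(8) 'aa': from fail(6)=0 chase 'a': 0 ⇒ 6;  out=∅∪out(6)=∅
  fail(11) 'cc': from fail(10)=0 chase 'c': 0 ⇒ 10;  out={3}∪out(10)={3}
  fail(3) 'bca': from fail(2)=10 chase 'a': 10→0 ⇒ 6;  out=∅∪out(6)=∅
  fail(9) 'aab': from fail(8)=6 chase 'b': 6 ⇒ 7;  out={2}∪out(7)={1,2}
  fail(4) 'bcac': from fail(3)=6 chase 'c': 6→0 ⇒ 10;  out=∅∪out(10)=∅
  fail(5) 'bcacc': from fail(4)=10 chase 'c': 10 ⇒ 11;  out={0}∪out(11)={0,3}

Scan:
i=0 'a': node 0→6
i=1 'a': node 6→8
i=2 'a': node 8→8 ·f
i=3 'c': node 8→10 ·f
i=4 'a': node 10→6 ·f
i=5 'b': node 6→7  → match P1@[4:5]
i=6 'b': node 7→1 ·f
i=7 'c': node 1→2
i=8 'b': node 2→1 ·f
i=9 'c': node 1→2
i=10 'a': node 2→3
i=11 'b': node 3→7 ·f  → match P1@[10:11]
i=12 'b': node 7→1 ·f
i=13 'c': node 1→2
i=14 'a': node 2→3
i=15 'c': node 3→4
i=16 'c': node 4→5  → match P0@[12:16],P3@[15:16]
i=17 'a': node 5→6 ·f
i=18 'a': node 6→8
i=19 'b': node 8→9  → match P1@[18:19],P2@[17:19]
i=20 'a': node 9→6 ·f
i=21 'a': node 6→8
i=22 'b': node 8→9  → match P1@[21:22],P2@[20:22]
i=23 'c': node 9→2 ·f
i=24 'c': node 2→11 ·f  → match P3@[23:24]
i=25 'c': node 11→11 ·f  → match P3@[24:25]
i=26 'a': node 11→6 ·f
i=27 'a': node 6→8
i=28 'c': node 8→10 ·f
i=29 'a': node 10→6 ·f
i=30 'b': node 6→7  → match P1@[29:30]
i=31 'c': node 7→2 ·f
i=32 'b': node 2→1 ·f
i=33 'c': node 1→2
i=34 'a': node 2→3
i=35 'c': node 3→4
i=36 'c': node 4→5  → match P0@[32:36],P3@[35:36]
i=37 'a': node 5→6 ·f
i=38 'b': node 6→7  → match P1@[37:38]
i=39 'c': node 7→2 ·f
i=40 'a': node 2→3
i=41 'c': node 3→4
i=42 'c': node 4→5  → match P0@[38:42],P3@[41:42]
i=43 'b': node 5→1 ·f

Matches: [[5,1],[11,1],[16,0],[16,3],[19,1],[19,2],[22,1],[22,2],[24,3],[25,3],[30,1],[36,0],[36,3],[38,1],[42,0],[42,3]]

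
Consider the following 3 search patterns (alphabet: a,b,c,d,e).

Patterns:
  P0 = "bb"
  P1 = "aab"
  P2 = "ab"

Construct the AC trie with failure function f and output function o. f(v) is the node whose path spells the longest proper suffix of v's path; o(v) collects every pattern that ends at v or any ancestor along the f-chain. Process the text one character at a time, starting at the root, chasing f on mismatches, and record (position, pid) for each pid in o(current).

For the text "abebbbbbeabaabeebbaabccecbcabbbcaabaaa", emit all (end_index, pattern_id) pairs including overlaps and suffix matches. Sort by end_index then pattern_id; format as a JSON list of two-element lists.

Build automaton:
Trie (insert patterns):
  n0 'ε': a→3 b→1
  n1 'b': b→2
  n2 'bb': ·  ←P0
  n3 'a': a→4 b→6
  n4 'aa': b→5
  n5 'aab': ·  ←P1
  n6 'ab': ·  ←P2

Failure links (BFS by depth):
  n1('b'): parent n0 fail=0; on 'b' 0 → fail=0;  out ∅∪∅=∅
  n3('a'): parent n0 fail=0; on 'a' 0 → fail=0;  out ∅∪∅=∅
  n2('bb'): parent n1 fail=0; on 'b' 0 → fail=1;  out {0}∪∅={0}
  n4('aa'): parent n3 fail=0; on 'a' 0 → fail=3;  out ∅∪∅=∅
  n6('ab'): parent n3 fail=0; on 'b' 0 → fail=1;  out {2}∪∅={2}
  n5('aab'): parent n4 fail=3; on 'b' 3 → fail=6;  out {1}∪{2}={1,2}

Text stream:
pos 0 'a': at 3
pos 1 'b': at 6  emit P2@[0:1]
pos 2 'e': at 0 ·f
pos 3 'b': at 1
pos 4 'b': at 2  emit P0@[3:4]
pos 5 'b': at 2 ·f  emit P0@[4:5]
pos 6 'b': at 2 ·f  emit P0@[5:6]
pos 7 'b': at 2 ·f  emit P0@[6:7]
pos 8 'e': at 0 ·f
pos 9 'a': at 3
pos 10 'b': at 6  emit P2@[9:10]
pos 11 'a': at 3 ·f
pos 12 'a': at 4
pos 13 'b': at 5  emit P1@[11:13],P2@[12:13]
pos 14 'e': at 0 ·f
pos 15 'e': at 0
pos 16 'b': at 1
pos 17 'b': at 2  emit P0@[16:17]
pos 18 'a': at 3 ·f
pos 19 'a': at 4
pos 20 'b': at 5  emit P1@[18:20],P2@[19:20]
pos 21 'c': at 0 ·f
pos 22 'c': at 0
pos 23 'e': at 0
pos 24 'c': at 0
pos 25 'b': at 1
pos 26 'c': at 0 ·f
pos 27 'a': at 3
pos 28 'b': at 6  emit P2@[27:28]
pos 29 'b': at 2 ·f  emit P0@[28:29]
pos 30 'b': at 2 ·f  emit P0@[29:30]
pos 31 'c': at 0 ·f
pos 32 'a': at 3
pos 33 'a': at 4
pos 34 'b': at 5  emit P1@[32:34],P2@[33:34]
pos 35 'a': at 3 ·f
pos 36 'a': at 4
pos 37 'a': at 4 ·f

All matches (sorted): [[1,2],[4,0],[5,0],[6,0],[7,0],[10,2],[13,1],[13,2],[17,0],[20,1],[20,2],[28,2],[29,0],[30,0],[34,1],[34,2]]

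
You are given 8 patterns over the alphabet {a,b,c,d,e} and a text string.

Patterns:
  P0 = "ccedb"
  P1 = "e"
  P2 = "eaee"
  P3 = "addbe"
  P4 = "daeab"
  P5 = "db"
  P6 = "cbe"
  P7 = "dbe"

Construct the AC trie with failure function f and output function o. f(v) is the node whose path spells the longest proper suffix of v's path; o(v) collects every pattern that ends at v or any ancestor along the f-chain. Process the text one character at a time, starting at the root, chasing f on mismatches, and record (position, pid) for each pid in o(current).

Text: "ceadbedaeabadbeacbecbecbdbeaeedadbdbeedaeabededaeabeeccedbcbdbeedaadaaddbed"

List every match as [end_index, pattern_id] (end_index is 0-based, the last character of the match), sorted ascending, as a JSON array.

Construct AC machine:
Trie nodes:
  0='ε' goto a→10 c→1 d→15 e→6
  1='c' goto b→21 c→2
  2='cc' goto e→3
  3='cce' goto d→4
  4='cced' goto b→5
  5='ccedb' goto ·  [P0 ends]
  6='e' goto a→7  [P1 ends]
  7='ea' goto e→8
  8='eae' goto e→9
  9='eaee' goto ·  [P2 ends]
  10='a' goto d→11
  11='ad' goto d→12
  12='add' goto b→13
  13='addb' goto e→14
  14='addbe' goto ·  [P3 ends]
  15='d' goto a→16 b→20
  16='da' goto e→17
  17='dae' goto a→18
  18='daea' goto b→19
  19='daeab' goto ·  [P4 ends]
  20='db' goto e→23  [P5 ends]
  21='cb' goto e→22
  22='cbe' goto ·  [P6 ends]
  23='dbe' goto ·  [P7 ends]

BFS fail/out derivation:
  fail(1) 'c': from fail(0)=0 chase 'c': 0 ⇒ 0;  out=∅∪out(0)=∅
  fail(6) 'e': from fail(0)=0 chase 'e': 0 ⇒ 0;  out={1}∪out(0)={1}
  fail(10) 'a': from fail(0)=0 chase 'a': 0 ⇒ 0;  out=∅∪out(0)=∅
  fail(15) 'd': from fail(0)=0 chase 'd': 0 ⇒ 0;  out=∅∪out(0)=∅
  fail(2) 'cc': from fail(1)=0 chase 'c': 0 ⇒ 1;  out=∅∪out(1)=∅
  fail(7) 'ea': from fail(6)=0 chase 'a': 0 ⇒ 10;  out=∅∪out(10)=∅
  fail(11) 'ad': from fail(10)=0 chase 'd': 0 ⇒ 15;  out=∅∪out(15)=∅
  fail(16) 'da': from fail(15)=0 chase 'a': 0 ⇒ 10;  out=∅∪out(10)=∅
  fail(20) 'db': from fail(15)=0 chase 'b': 0 ⇒ 0;  out={5}∪out(0)={5}
  fail(21) 'cb': from fail(1)=0 chase 'b': 0 ⇒ 0;  out=∅∪out(0)=∅
  fail(3) 'cce': from fail(2)=1 chase 'e': 1→0 ⇒ 6;  out=∅∪out(6)={1}
  fail(8) 'eae': from fail(7)=10 chase 'e': 10→0 ⇒ 6;  out=∅∪out(6)={1}
  fail(12) 'add': from fail(11)=15 chase 'd': 15→0 ⇒ 15;  out=∅∪out(15)=∅
  fail(17) 'dae': from fail(16)=10 chase 'e': 10→0 ⇒ 6;  out=∅∪out(6)={1}
  fail(22) 'cbe': from fail(21)=0 chase 'e': 0 ⇒ 6;  out={6}∪out(6)={1,6}
  fail(23) 'dbe': from fail(20)=0 chase 'e': 0 ⇒ 6;  out={7}∪out(6)={1,7}
  fail(4) 'cced': from fail(3)=6 chase 'd': 6→0 ⇒ 15;  out=∅∪out(15)=∅
  fail(9) 'eaee': from fail(8)=6 chase 'e': 6→0 ⇒ 6;  out={2}∪out(6)={1,2}
  fail(13) 'addb': from fail(12)=15 chase 'b': 15 ⇒ 20;  out=∅∪out(20)={5}
  fail(18) 'daea': from fail(17)=6 chase 'a': 6 ⇒ 7;  out=∅∪out(7)=∅
  fail(5) 'ccedb': from fail(4)=15 chase 'b': 15 ⇒ 20;  out={0}∪out(20)={0,5}
  fail(14) 'addbe': from fail(13)=20 chase 'e': 20 ⇒ 23;  out={3}∪out(23)={1,3,7}
  fail(19) 'daeab': from fail(18)=7 chase 'b': 7→10→0 ⇒ 0;  out={4}∪out(0)={4}

Run:
pos 0 'c': at 1
pos 1 'e': at 6 (via fail)  emit P1@[1:1]
pos 2 'a': at 7
pos 3 'd': at 11 (via fail)
pos 4 'b': at 20 (via fail)  emit P5@[3:4]
pos 5 'e': at 23  emit P1@[5:5],P7@[3:5]
pos 6 'd': at 15 (via fail)
pos 7 'a': at 16
pos 8 'e': at 17  emit P1@[8:8]
pos 9 'a': at 18
pos 10 'b': at 19  emit P4@[6:10]
pos 11 'a': at 10 (via fail)
pos 12 'd': at 11
pos 13 'b': at 20 (via fail)  emit P5@[12:13]
pos 14 'e': at 23  emit P1@[14:14],P7@[12:14]
pos 15 'a': at 7 (via fail)
pos 16 'c': at 1 (via fail)
pos 17 'b': at 21
pos 18 'e': at 22  emit P1@[18:18],P6@[16:18]
pos 19 'c': at 1 (via fail)
pos 20 'b': at 21
pos 21 'e': at 22  emit P1@[21:21],P6@[19:21]
pos 22 'c': at 1 (via fail)
pos 23 'b': at 21
pos 24 'd': at 15 (via fail)
pos 25 'b': at 20  emit P5@[24:25]
pos 26 'e': at 23  emit P1@[26:26],P7@[24:26]
pos 27 'a': at 7 (via fail)
pos 28 'e': at 8  emit P1@[28:28]
pos 29 'e': at 9  emit P1@[29:29],P2@[26:29]
pos 30 'd': at 15 (via fail)
pos 31 'a': at 16
pos 32 'd': at 11 (via fail)
pos 33 'b': at 20 (via fail)  emit P5@[32:33]
pos 34 'd': at 15 (via fail)
pos 35 'b': at 20  emit P5@[34:35]
pos 36 'e': at 23  emit P1@[36:36],P7@[34:36]
pos 37 'e': at 6 (via fail)  emit P1@[37:37]
pos 38 'd': at 15 (via fail)
pos 39 'a': at 16
pos 40 'e': at 17  emit P1@[40:40]
pos 41 'a': at 18
pos 42 'b': at 19  emit P4@[38:42]
pos 43 'e': at 6 (via fail)  emit P1@[43:43]
pos 44 'd': at 15 (via fail)
pos 45 'e': at 6 (via fail)  emit P1@[45:45]
pos 46 'd': at 15 (via fail)
pos 47 'a': at 16
pos 48 'e': at 17  emit P1@[48:48]
pos 49 'a': at 18
pos 50 'b': at 19  emit P4@[46:50]
pos 51 'e': at 6 (via fail)  emit P1@[51:51]
pos 52 'e': at 6 (via fail)  emit P1@[52:52]
pos 53 'c': at 1 (via fail)
pos 54 'c': at 2
pos 55 'e': at 3  emit P1@[55:55]
pos 56 'd': at 4
pos 57 'b': at 5  emit P0@[53:57],P5@[56:57]
pos 58 'c': at 1 (via fail)
pos 59 'b': at 21
pos 60 'd': at 15 (via fail)
pos 61 'b': at 20  emit P5@[60:61]
pos 62 'e': at 23  emit P1@[62:62],P7@[60:62]
pos 63 'e': at 6 (via fail)  emit P1@[63:63]
pos 64 'd': at 15 (via fail)
pos 65 'a': at 16
pos 66 'a': at 10 (via fail)
pos 67 'd': at 11
pos 68 'a': at 16 (via fail)
pos 69 'a': at 10 (via fail)
pos 70 'd': at 11
pos 71 'd': at 12
pos 72 'b': at 13  emit P5@[71:72]
pos 73 'e': at 14  emit P1@[73:73],P3@[69:73],P7@[71:73]
pos 74 'd': at 15 (via fail)

Matches: [[1,1],[4,5],[5,1],[5,7],[8,1],[10,4],[13,5],[14,1],[14,7],[18,1],[18,6],[21,1],[21,6],[25,5],[26,1],[26,7],[28,1],[29,1],[29,2],[33,5],[35,5],[36,1],[36,7],[37,1],[40,1],[42,4],[43,1],[45,1],[48,1],[50,4],[51,1],[52,1],[55,1],[57,0],[57,5],[61,5],[62,1],[62,7],[63,1],[72,5],[73,1],[73,3],[73,7]]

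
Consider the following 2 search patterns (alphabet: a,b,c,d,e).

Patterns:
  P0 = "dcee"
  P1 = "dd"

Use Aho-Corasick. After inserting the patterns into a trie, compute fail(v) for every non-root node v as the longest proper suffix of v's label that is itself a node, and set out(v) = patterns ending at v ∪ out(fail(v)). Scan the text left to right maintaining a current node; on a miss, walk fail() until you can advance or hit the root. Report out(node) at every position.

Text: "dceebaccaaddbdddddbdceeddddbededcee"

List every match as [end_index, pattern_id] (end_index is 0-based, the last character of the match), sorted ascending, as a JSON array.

Build automaton:
Trie (insert patterns):
  0='ε' goto d→1
  1='d' goto c→2 d→5
  2='dc' goto e→3
  3='dce' goto e→4
  4='dcee' goto ·  [P0 ends]
  5='dd' goto ·  [P1 ends]

BFS fail/out derivation:
  fail(1) 'd': from fail(0)=0 chase 'd': 0 ⇒ 0;  out=∅∪out(0)=∅
  fail(2) 'dc': from fail(1)=0 chase 'c': 0 ⇒ 0;  out=∅∪out(0)=∅
  fail(5) 'dd': from fail(1)=0 chase 'd': 0 ⇒ 1;  out={1}∪out(1)={1}
  fail(3) 'dce': from fail(2)=0 chase 'e': 0 ⇒ 0;  out=∅∪out(0)=∅
  fail(4) 'dcee': from fail(3)=0 chase 'e': 0 ⇒ 0;  out={0}∪out(0)={0}

Text stream:
pos 0 'd': at 1
pos 1 'c': at 2
pos 2 'e': at 3
pos 3 'e': at 4  ** P0@[0:3]
pos 4 'b': at 0 (via fail)
pos 5 'a': at 0
pos 6 'c': at 0
pos 7 'c': at 0
pos 8 'a': at 0
pos 9 'a': at 0
pos 10 'd': at 1
pos 11 'd': at 5  ** P1@[10:11]
pos 12 'b': at 0 (via fail)
pos 13 'd': at 1
pos 14 'd': at 5  ** P1@[13:14]
pos 15 'd': at 5 (via fail)  ** P1@[14:15]
pos 16 'd': at 5 (via fail)  ** P1@[15:16]
pos 17 'd': at 5 (via fail)  ** P1@[16:17]
pos 18 'b': at 0 (via fail)
pos 19 'd': at 1
pos 20 'c': at 2
pos 21 'e': at 3
pos 22 'e': at 4  ** P0@[19:22]
pos 23 'd': at 1 (via fail)
pos 24 'd': at 5  ** P1@[23:24]
pos 25 'd': at 5 (via fail)  ** P1@[24:25]
pos 26 'd': at 5 (via fail)  ** P1@[25:26]
pos 27 'b': at 0 (via fail)
pos 28 'e': at 0
pos 29 'd': at 1
pos 30 'e': at 0 (via fail)
pos 31 'd': at 1
pos 32 'c': at 2
pos 33 'e': at 3
pos 34 'e': at 4  ** P0@[31:34]

All matches (sorted): [[3,0],[11,1],[14,1],[15,1],[16,1],[17,1],[22,0],[24,1],[25,1],[26,1],[34,0]]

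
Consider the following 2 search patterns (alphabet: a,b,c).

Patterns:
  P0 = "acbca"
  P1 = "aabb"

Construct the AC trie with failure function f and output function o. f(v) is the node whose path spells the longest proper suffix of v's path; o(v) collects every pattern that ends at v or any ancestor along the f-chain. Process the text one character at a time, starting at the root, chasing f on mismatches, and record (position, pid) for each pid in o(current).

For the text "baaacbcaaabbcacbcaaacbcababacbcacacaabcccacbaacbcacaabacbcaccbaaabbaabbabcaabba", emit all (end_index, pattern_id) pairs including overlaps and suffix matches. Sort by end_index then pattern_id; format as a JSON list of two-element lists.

Build automaton:
Trie (insert patterns):
  n0 'ε': a→1
  n1 'a': a→6 c→2
  n2 'ac': b→3
  n3 'acb': c→4
  n4 'acbc': a→5
  n5 'acbca': ·  ←P0
  n6 'aa': b→7
  n7 'aab': b→8
  n8 'aabb': ·  ←P1

BFS fail/out derivation:
  n1('a'): parent n0 fail=0; on 'a' 0 → fail=0;  out ∅∪∅=∅
  n2('ac'): parent n1 fail=0; on 'c' 0 → fail=0;  out ∅∪∅=∅
  n6('aa'): parent n1 fail=0; on 'a' 0 → fail=1;  out ∅∪∅=∅
  n3('acb'): parent n2 fail=0; on 'b' 0 → fail=0;  out ∅∪∅=∅
  n7('aab'): parent n6 fail=1; on 'b' 1→0 → fail=0;  out ∅∪∅=∅
  n4('acbc'): parent n3 fail=0; on 'c' 0 → fail=0;  out ∅∪∅=∅
  n8('aabb'): parent n7 fail=0; on 'b' 0 → fail=0;  out {1}∪∅={1}
  n5('acbca'): parent n4 fail=0; on 'a' 0 → fail=1;  out {0}∪∅={0}

Text stream:
i=0 'b': node 0→0
i=1 'a': node 0→1
i=2 'a': node 1→6
i=3 'a': node 6→6 ·f
i=4 'c': node 6→2 ·f
i=5 'b': node 2→3
i=6 'c': node 3→4
i=7 'a': node 4→5  → match P0@[3:7]
i=8 'a': node 5→6 ·f
i=9 'a': node 6→6 ·f
i=10 'b': node 6→7
i=11 'b': node 7→8  → match P1@[8:11]
i=12 'c': node 8→0 ·f
i=13 'a': node 0→1
i=14 'c': node 1→2
i=15 'b': node 2→3
i=16 'c': node 3→4
i=17 'a': node 4→5  → match P0@[13:17]
i=18 'a': node 5→6 ·f
i=19 'a': node 6→6 ·f
i=20 'c': node 6→2 ·f
i=21 'b': node 2→3
i=22 'c': node 3→4
i=23 'a': node 4→5  → match P0@[19:23]
i=24 'b': node 5→0 ·f
i=25 'a': node 0→1
i=26 'b': node 1→0 ·f
i=27 'a': node 0→1
i=28 'c': node 1→2
i=29 'b': node 2→3
i=30 'c': node 3→4
i=31 'a': node 4→5  → match P0@[27:31]
i=32 'c': node 5→2 ·f
i=33 'a': node 2→1 ·f
i=34 'c': node 1→2
i=35 'a': node 2→1 ·f
i=36 'a': node 1→6
i=37 'b': node 6→7
i=38 'c': node 7→0 ·f
i=39 'c': node 0→0
i=40 'c': node 0→0
i=41 'a': node 0→1
i=42 'c': node 1→2
i=43 'b': node 2→3
i=44 'a': node 3→1 ·f
i=45 'a': node 1→6
i=46 'c': node 6→2 ·f
i=47 'b': node 2→3
i=48 'c': node 3→4
i=49 'a': node 4→5  → match P0@[45:49]
i=50 'c': node 5→2 ·f
i=51 'a': node 2→1 ·f
i=52 'a': node 1→6
i=53 'b': node 6→7
i=54 'a': node 7→1 ·f
i=55 'c': node 1→2
i=56 'b': node 2→3
i=57 'c': node 3→4
i=58 'a': node 4→5  → match P0@[54:58]
i=59 'c': node 5→2 ·f
i=60 'c': node 2→0 ·f
i=61 'b': node 0→0
i=62 'a': node 0→1
i=63 'a': node 1→6
i=64 'a': node 6→6 ·f
i=65 'b': node 6→7
i=66 'b': node 7→8  → match P1@[63:66]
i=67 'a': node 8→1 ·f
i=68 'a': node 1→6
i=69 'b': node 6→7
i=70 'b': node 7→8  → match P1@[67:70]
i=71 'a': node 8→1 ·f
i=72 'b': node 1→0 ·f
i=73 'c': node 0→0
i=74 'a': node 0→1
i=75 'a': node 1→6
i=76 'b': node 6→7
i=77 'b': node 7→8  → match P1@[74:77]
i=78 'a': node 8→1 ·f

Matches: [[7,0],[11,1],[17,0],[23,0],[31,0],[49,0],[58,0],[66,1],[70,1],[77,1]]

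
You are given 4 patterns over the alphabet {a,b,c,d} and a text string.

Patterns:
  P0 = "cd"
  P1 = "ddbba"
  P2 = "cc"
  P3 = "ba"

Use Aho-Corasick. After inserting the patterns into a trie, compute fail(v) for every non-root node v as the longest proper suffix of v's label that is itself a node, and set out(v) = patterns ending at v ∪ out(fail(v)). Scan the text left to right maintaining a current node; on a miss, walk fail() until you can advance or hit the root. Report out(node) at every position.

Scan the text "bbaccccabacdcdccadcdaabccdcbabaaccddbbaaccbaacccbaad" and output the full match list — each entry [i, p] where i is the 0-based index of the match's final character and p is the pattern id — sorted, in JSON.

Build automaton:
Trie (insert patterns):
  0='ε' goto b→9 c→1 d→3
  1='c' goto c→8 d→2
  2='cd' goto ·  [P0 ends]
  3='d' goto d→4
  4='dd' goto b→5
  5='ddb' goto b→6
  6='ddbb' goto a→7
  7='ddbba' goto ·  [P1 ends]
  8='cc' goto ·  [P2 ends]
  9='b' goto a→10
  10='ba' goto ·  [P3 ends]

BFS fail/out derivation:
  n1('c'): parent n0 fail=0; on 'c' 0 → fail=0;  out ∅∪∅=∅
  n3('d'): parent n0 fail=0; on 'd' 0 → fail=0;  out ∅∪∅=∅
  n9('b'): parent n0 fail=0; on 'b' 0 → fail=0;  out ∅∪∅=∅
  n2('cd'): parent n1 fail=0; on 'd' 0 → fail=3;  out {0}∪∅={0}
  n4('dd'): parent n3 fail=0; on 'd' 0 → fail=3;  out ∅∪∅=∅
  n8('cc'): parent n1 fail=0; on 'c' 0 → fail=1;  out {2}∪∅={2}
  n10('ba'): parent n9 fail=0; on 'a' 0 → fail=0;  out {3}∪∅={3}
  n5('ddb'): parent n4 fail=3; on 'b' 3→0 → fail=9;  out ∅∪∅=∅
  n6('ddbb'): parent n5 fail=9; on 'b' 9→0 → fail=9;  out ∅∪∅=∅
  n7('ddbba'): parent n6 fail=9; on 'a' 9 → fail=10;  out {1}∪{3}={1,3}

Text stream:
pos 0 'b': at 9
pos 1 'b': at 9 (fail-walked)
pos 2 'a': at 10  ** P3@[1:2]
pos 3 'c': at 1 (fail-walked)
pos 4 'c': at 8  ** P2@[3:4]
pos 5 'c': at 8 (fail-walked)  ** P2@[4:5]
pos 6 'c': at 8 (fail-walked)  ** P2@[5:6]
pos 7 'a': at 0 (fail-walked)
pos 8 'b': at 9
pos 9 'a': at 10  ** P3@[8:9]
pos 10 'c': at 1 (fail-walked)
pos 11 'd': at 2  ** P0@[10:11]
pos 12 'c': at 1 (fail-walked)
pos 13 'd': at 2  ** P0@[12:13]
pos 14 'c': at 1 (fail-walked)
pos 15 'c': at 8  ** P2@[14:15]
pos 16 'a': at 0 (fail-walked)
pos 17 'd': at 3
pos 18 'c': at 1 (fail-walked)
pos 19 'd': at 2  ** P0@[18:19]
pos 20 'a': at 0 (fail-walked)
pos 21 'a': at 0
pos 22 'b': at 9
pos 23 'c': at 1 (fail-walked)
pos 24 'c': at 8  ** P2@[23:24]
pos 25 'd': at 2 (fail-walked)  ** P0@[24:25]
pos 26 'c': at 1 (fail-walked)
pos 27 'b': at 9 (fail-walked)
pos 28 'a': at 10  ** P3@[27:28]
pos 29 'b': at 9 (fail-walked)
pos 30 'a': at 10  ** P3@[29:30]
pos 31 'a': at 0 (fail-walked)
pos 32 'c': at 1
pos 33 'c': at 8  ** P2@[32:33]
pos 34 'd': at 2 (fail-walked)  ** P0@[33:34]
pos 35 'd': at 4 (fail-walked)
pos 36 'b': at 5
pos 37 'b': at 6
pos 38 'a': at 7  ** P1@[34:38],P3@[37:38]
pos 39 'a': at 0 (fail-walked)
pos 40 'c': at 1
pos 41 'c': at 8  ** P2@[40:41]
pos 42 'b': at 9 (fail-walked)
pos 43 'a': at 10  ** P3@[42:43]
pos 44 'a': at 0 (fail-walked)
pos 45 'c': at 1
pos 46 'c': at 8  ** P2@[45:46]
pos 47 'c': at 8 (fail-walked)  ** P2@[46:47]
pos 48 'b': at 9 (fail-walked)
pos 49 'a': at 10  ** P3@[48:49]
pos 50 'a': at 0 (fail-walked)
pos 51 'd': at 3

Result: [[2,3],[4,2],[5,2],[6,2],[9,3],[11,0],[13,0],[15,2],[19,0],[24,2],[25,0],[28,3],[30,3],[33,2],[34,0],[38,1],[38,3],[41,2],[43,3],[46,2],[47,2],[49,3]]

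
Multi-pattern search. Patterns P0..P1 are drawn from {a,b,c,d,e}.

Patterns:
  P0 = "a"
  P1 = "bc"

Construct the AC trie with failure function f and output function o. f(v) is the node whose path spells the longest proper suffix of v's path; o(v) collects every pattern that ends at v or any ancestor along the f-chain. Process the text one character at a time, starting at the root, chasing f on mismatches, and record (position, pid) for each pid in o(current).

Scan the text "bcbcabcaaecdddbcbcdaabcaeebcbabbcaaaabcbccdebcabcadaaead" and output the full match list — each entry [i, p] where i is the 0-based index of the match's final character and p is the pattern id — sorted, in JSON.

Build:
Trie nodes:
  n0 'ε': a→1 b→2
  n1 'a': ·  [P0 ends]
  n2 'b': c→3
  n3 'bc': ·  [P1 ends]

BFS fail/out derivation:
  fail(1) 'a': from fail(0)=0 chase 'a': 0 ⇒ 0;  out={0}∪out(0)={0}
  fail(2) 'b': from fail(0)=0 chase 'b': 0 ⇒ 0;  out=∅∪out(0)=∅
  fail(3) 'bc': from fail(2)=0 chase 'c': 0 ⇒ 0;  out={1}∪out(0)={1}

Text stream:
pos 0 'b': at 2
pos 1 'c': at 3  ** P1@[0:1]
pos 2 'b': at 2 ·f
pos 3 'c': at 3  ** P1@[2:3]
pos 4 'a': at 1 ·f  ** P0@[4:4]
pos 5 'b': at 2 ·f
pos 6 'c': at 3  ** P1@[5:6]
pos 7 'a': at 1 ·f  ** P0@[7:7]
pos 8 'a': at 1 ·f  ** P0@[8:8]
pos 9 'e': at 0 ·f
pos 10 'c': at 0
pos 11 'd': at 0
pos 12 'd': at 0
pos 13 'd': at 0
pos 14 'b': at 2
pos 15 'c': at 3  ** P1@[14:15]
pos 16 'b': at 2 ·f
pos 17 'c': at 3  ** P1@[16:17]
pos 18 'd': at 0 ·f
pos 19 'a': at 1  ** P0@[19:19]
pos 20 'a': at 1 ·f  ** P0@[20:20]
pos 21 'b': at 2 ·f
pos 22 'c': at 3  ** P1@[21:22]
pos 23 'a': at 1 ·f  ** P0@[23:23]
pos 24 'e': at 0 ·f
pos 25 'e': at 0
pos 26 'b': at 2
pos 27 'c': at 3  ** P1@[26:27]
pos 28 'b': at 2 ·f
pos 29 'a': at 1 ·f  ** P0@[29:29]
pos 30 'b': at 2 ·f
pos 31 'b': at 2 ·f
pos 32 'c': at 3  ** P1@[31:32]
pos 33 'a': at 1 ·f  ** P0@[33:33]
pos 34 'a': at 1 ·f  ** P0@[34:34]
pos 35 'a': at 1 ·f  ** P0@[35:35]
pos 36 'a': at 1 ·f  ** P0@[36:36]
pos 37 'b': at 2 ·f
pos 38 'c': at 3  ** P1@[37:38]
pos 39 'b': at 2 ·f
pos 40 'c': at 3  ** P1@[39:40]
pos 41 'c': at 0 ·f
pos 42 'd': at 0
pos 43 'e': at 0
pos 44 'b': at 2
pos 45 'c': at 3  ** P1@[44:45]
pos 46 'a': at 1 ·f  ** P0@[46:46]
pos 47 'b': at 2 ·f
pos 48 'c': at 3  ** P1@[47:48]
pos 49 'a': at 1 ·f  ** P0@[49:49]
pos 50 'd': at 0 ·f
pos 51 'a': at 1  ** P0@[51:51]
pos 52 'a': at 1 ·f  ** P0@[52:52]
pos 53 'e': at 0 ·f
pos 54 'a': at 1  ** P0@[54:54]
pos 55 'd': at 0 ·f

Matches: [[1,1],[3,1],[4,0],[6,1],[7,0],[8,0],[15,1],[17,1],[19,0],[20,0],[22,1],[23,0],[27,1],[29,0],[32,1],[33,0],[34,0],[35,0],[36,0],[38,1],[40,1],[45,1],[46,0],[48,1],[49,0],[51,0],[52,0],[54,0]]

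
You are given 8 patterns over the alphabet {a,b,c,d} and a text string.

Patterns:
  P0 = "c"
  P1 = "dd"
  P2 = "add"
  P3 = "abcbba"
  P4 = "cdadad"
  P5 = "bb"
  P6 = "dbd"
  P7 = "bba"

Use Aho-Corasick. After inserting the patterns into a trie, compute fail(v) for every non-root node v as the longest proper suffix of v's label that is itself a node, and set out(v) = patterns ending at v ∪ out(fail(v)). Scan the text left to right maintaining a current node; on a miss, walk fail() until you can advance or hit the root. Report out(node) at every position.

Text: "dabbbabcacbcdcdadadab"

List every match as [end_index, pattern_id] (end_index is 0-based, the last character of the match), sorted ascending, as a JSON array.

Build automaton:
Trie nodes:
  0='ε' goto a→4 b→17 c→1 d→2
  1='c' goto d→12  [P0 ends]
  2='d' goto b→19 d→3
  3='dd' goto ·  [P1 ends]
  4='a' goto b→7 d→5
  5='ad' goto d→6
  6='add' goto ·  [P2 ends]
  7='ab' goto c→8
  8='abc' goto b→9
  9='abcb' goto b→10
  10='abcbb' goto a→11
  11='abcbba' goto ·  [P3 ends]
  12='cd' goto a→13
  13='cda' goto d→14
  14='cdad' goto a→15
  15='cdada' goto d→16
  16='cdadad' goto ·  [P4 ends]
  17='b' goto b→18
  18='bb' goto a→21  [P5 ends]
  19='db' goto d→20
  20='dbd' goto ·  [P6 ends]
  21='bba' goto ·  [P7 ends]

Failure links (BFS by depth):
  fail(1) 'c': from fail(0)=0 chase 'c': 0 ⇒ 0;  out={0}∪out(0)={0}
  fail(2) 'd': from fail(0)=0 chase 'd': 0 ⇒ 0;  out=∅∪out(0)=∅
  fail(4) 'a': from fail(0)=0 chase 'a': 0 ⇒ 0;  out=∅∪out(0)=∅
  fail(17) 'b': from fail(0)=0 chase 'b': 0 ⇒ 0;  out=∅∪out(0)=∅
  fail(3) 'dd': from fail(2)=0 chase 'd': 0 ⇒ 2;  out={1}∪out(2)={1}
  fail(5) 'ad': from fail(4)=0 chase 'd': 0 ⇒ 2;  out=∅∪out(2)=∅
  fail(7) 'ab': from fail(4)=0 chase 'b': 0 ⇒ 17;  out=∅∪out(17)=∅
  fail(12) 'cd': from fail(1)=0 chase 'd': 0 ⇒ 2;  out=∅∪out(2)=∅
  fail(18) 'bb': from fail(17)=0 chase 'b': 0 ⇒ 17;  out={5}∪out(17)={5}
  fail(19) 'db': from fail(2)=0 chase 'b': 0 ⇒ 17;  out=∅∪out(17)=∅
  fail(6) 'add': from fail(5)=2 chase 'd': 2 ⇒ 3;  out={2}∪out(3)={1,2}
  fail(8) 'abc': from fail(7)=17 chase 'c': 17→0 ⇒ 1;  out=∅∪out(1)={0}
  fail(13) 'cda': from fail(12)=2 chase 'a': 2→0 ⇒ 4;  out=∅∪out(4)=∅
  fail(20) 'dbd': from fail(19)=17 chase 'd': 17→0 ⇒ 2;  out={6}∪out(2)={6}
  fail(21) 'bba': from fail(18)=17 chase 'a': 17→0 ⇒ 4;  out={7}∪out(4)={7}
  fail(9) 'abcb': from fail(8)=1 chase 'b': 1→0 ⇒ 17;  out=∅∪out(17)=∅
  fail(14) 'cdad': from fail(13)=4 chase 'd': 4 ⇒ 5;  out=∅∪out(5)=∅
  fail(10) 'abcbb': from fail(9)=17 chase 'b': 17 ⇒ 18;  out=∅∪out(18)={5}
  fail(15) 'cdada': from fail(14)=5 chase 'a': 5→2→0 ⇒ 4;  out=∅∪out(4)=∅
  fail(11) 'abcbba': from fail(10)=18 chase 'a': 18 ⇒ 21;  out={3}∪out(21)={3,7}
  fail(16) 'cdadad': from fail(15)=4 chase 'd': 4 ⇒ 5;  out={4}∪out(5)={4}

Text stream:
[0] read 'd'  n0⇒n2
[1] read 'a'  n2⇒n4 (via fail)
[2] read 'b'  n4⇒n7
[3] read 'b'  n7⇒n18 (via fail)  emit P5@[2:3]
[4] read 'b'  n18⇒n18 (via fail)  emit P5@[3:4]
[5] read 'a'  n18⇒n21  emit P7@[3:5]
[6] read 'b'  n21⇒n7 (via fail)
[7] read 'c'  n7⇒n8  emit P0@[7:7]
[8] read 'a'  n8⇒n4 (via fail)
[9] read 'c'  n4⇒n1 (via fail)  emit P0@[9:9]
[10] read 'b'  n1⇒n17 (via fail)
[11] read 'c'  n17⇒n1 (via fail)  emit P0@[11:11]
[12] read 'd'  n1⇒n12
[13] read 'c'  n12⇒n1 (via fail)  emit P0@[13:13]
[14] read 'd'  n1⇒n12
[15] read 'a'  n12⇒n13
[16] read 'd'  n13⇒n14
[17] read 'a'  n14⇒n15
[18] read 'd'  n15⇒n16  emit P4@[13:18]
[19] read 'a'  n16⇒n4 (via fail)
[20] read 'b'  n4⇒n7

Result: [[3,5],[4,5],[5,7],[7,0],[9,0],[11,0],[13,0],[18,4]]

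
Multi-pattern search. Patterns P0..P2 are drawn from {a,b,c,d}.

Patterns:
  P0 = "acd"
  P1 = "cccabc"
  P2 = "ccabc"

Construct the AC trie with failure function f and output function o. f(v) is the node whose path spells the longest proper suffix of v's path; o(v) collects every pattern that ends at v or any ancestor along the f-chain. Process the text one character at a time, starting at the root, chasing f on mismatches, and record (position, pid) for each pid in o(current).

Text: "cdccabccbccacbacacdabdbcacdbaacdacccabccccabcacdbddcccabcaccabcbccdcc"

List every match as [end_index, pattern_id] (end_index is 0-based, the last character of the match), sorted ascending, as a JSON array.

Build automaton:
Trie nodes:
  n0 'ε': a→1 c→4
  n1 'a': c→2
  n2 'ac': d→3
  n3 'acd': ·  ←P0
  n4 'c': c→5
  n5 'cc': a→10 c→6
  n6 'ccc': a→7
  n7 'ccca': b→8
  n8 'cccab': c→9
  n9 'cccabc': ·  ←P1
  n10 'cca': b→11
  n11 'ccab': c→12
  n12 'ccabc': ·  ←P2

Failure links (BFS by depth):
  n1('a'): parent n0 fail=0; on 'a' 0 → fail=0;  out ∅∪∅=∅
  n4('c'): parent n0 fail=0; on 'c' 0 → fail=0;  out ∅∪∅=∅
  n2('ac'): parent n1 fail=0; on 'c' 0 → fail=4;  out ∅∪∅=∅
  n5('cc'): parent n4 fail=0; on 'c' 0 → fail=4;  out ∅∪∅=∅
  n3('acd'): parent n2 fail=4; on 'd' 4→0 → fail=0;  out {0}∪∅={0}
  n6('ccc'): parent n5 fail=4; on 'c' 4 → fail=5;  out ∅∪∅=∅
  n10('cca'): parent n5 fail=4; on 'a' 4→0 → fail=1;  out ∅∪∅=∅
  n7('ccca'): parent n6 fail=5; on 'a' 5 → fail=10;  out ∅∪∅=∅
  n11('ccab'): parent n10 fail=1; on 'b' 1→0 → fail=0;  out ∅∪∅=∅
  n8('cccab'): parent n7 fail=10; on 'b' 10 → fail=11;  out ∅∪∅=∅
  n12('ccabc'): parent n11 fail=0; on 'c' 0 → fail=4;  out {2}∪∅={2}
  n9('cccabc'): parent n8 fail=11; on 'c' 11 → fail=12;  out {1}∪{2}={1,2}

Text stream:
pos 0 'c': at 4
pos 1 'd': at 0 (via fail)
pos 2 'c': at 4
pos 3 'c': at 5
pos 4 'a': at 10
pos 5 'b': at 11
pos 6 'c': at 12  ** P2@[2:6]
pos 7 'c': at 5 (via fail)
pos 8 'b': at 0 (via fail)
pos 9 'c': at 4
pos 10 'c': at 5
pos 11 'a': at 10
pos 12 'c': at 2 (via fail)
pos 13 'b': at 0 (via fail)
pos 14 'a': at 1
pos 15 'c': at 2
pos 16 'a': at 1 (via fail)
pos 17 'c': at 2
pos 18 'd': at 3  ** P0@[16:18]
pos 19 'a': at 1 (via fail)
pos 20 'b': at 0 (via fail)
pos 21 'd': at 0
pos 22 'b': at 0
pos 23 'c': at 4
pos 24 'a': at 1 (via fail)
pos 25 'c': at 2
pos 26 'd': at 3  ** P0@[24:26]
pos 27 'b': at 0 (via fail)
pos 28 'a': at 1
pos 29 'a': at 1 (via fail)
pos 30 'c': at 2
pos 31 'd': at 3  ** P0@[29:31]
pos 32 'a': at 1 (via fail)
pos 33 'c': at 2
pos 34 'c': at 5 (via fail)
pos 35 'c': at 6
pos 36 'a': at 7
pos 37 'b': at 8
pos 38 'c': at 9  ** P1@[33:38],P2@[34:38]
pos 39 'c': at 5 (via fail)
pos 40 'c': at 6
pos 41 'c': at 6 (via fail)
pos 42 'a': at 7
pos 43 'b': at 8
pos 44 'c': at 9  ** P1@[39:44],P2@[40:44]
pos 45 'a': at 1 (via fail)
pos 46 'c': at 2
pos 47 'd': at 3  ** P0@[45:47]
pos 48 'b': at 0 (via fail)
pos 49 'd': at 0
pos 50 'd': at 0
pos 51 'c': at 4
pos 52 'c': at 5
pos 53 'c': at 6
pos 54 'a': at 7
pos 55 'b': at 8
pos 56 'c': at 9  ** P1@[51:56],P2@[52:56]
pos 57 'a': at 1 (via fail)
pos 58 'c': at 2
pos 59 'c': at 5 (via fail)
pos 60 'a': at 10
pos 61 'b': at 11
pos 62 'c': at 12  ** P2@[58:62]
pos 63 'b': at 0 (via fail)
pos 64 'c': at 4
pos 65 'c': at 5
pos 66 'd': at 0 (via fail)
pos 67 'c': at 4
pos 68 'c': at 5

Matches: [[6,2],[18,0],[26,0],[31,0],[38,1],[38,2],[44,1],[44,2],[47,0],[56,1],[56,2],[62,2]]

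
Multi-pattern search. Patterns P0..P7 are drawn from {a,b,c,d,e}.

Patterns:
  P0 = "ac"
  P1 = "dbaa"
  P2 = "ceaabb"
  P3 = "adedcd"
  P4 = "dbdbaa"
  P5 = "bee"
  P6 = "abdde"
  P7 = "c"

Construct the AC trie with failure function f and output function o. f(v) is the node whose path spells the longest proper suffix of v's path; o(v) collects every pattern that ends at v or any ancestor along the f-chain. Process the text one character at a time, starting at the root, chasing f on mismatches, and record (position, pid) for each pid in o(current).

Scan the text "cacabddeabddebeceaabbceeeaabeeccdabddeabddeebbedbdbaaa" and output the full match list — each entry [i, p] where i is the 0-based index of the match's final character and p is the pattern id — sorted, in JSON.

Build:
Trie nodes:
  n0 'ε': a→1 b→22 c→7 d→3
  n1 'a': b→25 c→2 d→13
  n2 'ac': ·  [P0 ends]
  n3 'd': b→4
  n4 'db': a→5 d→18
  n5 'dba': a→6
  n6 'dbaa': ·  [P1 ends]
  n7 'c': e→8  [P7 ends]
  n8 'ce': a→9
  n9 'cea': a→10
  n10 'ceaa': b→11
  n11 'ceaab': b→12
  n12 'ceaabb': ·  [P2 ends]
  n13 'ad': e→14
  n14 'ade': d→15
  n15 'aded': c→16
  n16 'adedc': d→17
  n17 'adedcd': ·  [P3 ends]
  n18 'dbd': b→19
  n19 'dbdb': a→20
  n20 'dbdba': a→21
  n21 'dbdbaa': ·  [P4 ends]
  n22 'b': e→23
  n23 'be': e→24
  n24 'bee': ·  [P5 ends]
  n25 'ab': d→26
  n26 'abd': d→27
  n27 'abdd': e→28
  n28 'abdde': ·  [P6 ends]

BFS fail/out derivation:
  fail(1) 'a': from fail(0)=0 chase 'a': 0 ⇒ 0;  out=∅∪out(0)=∅
  fail(3) 'd': from fail(0)=0 chase 'd': 0 ⇒ 0;  out=∅∪out(0)=∅
  fail(7) 'c': from fail(0)=0 chase 'c': 0 ⇒ 0;  out={7}∪out(0)={7}
  fail(22) 'b': from fail(0)=0 chase 'b': 0 ⇒ 0;  out=∅∪out(0)=∅
  fail(2) 'ac': from fail(1)=0 chase 'c': 0 ⇒ 7;  out={0}∪out(7)={0,7}
  fail(4) 'db': from fail(3)=0 chase 'b': 0 ⇒ 22;  out=∅∪out(22)=∅
  fail(8) 'ce': from fail(7)=0 chase 'e': 0 ⇒ 0;  out=∅∪out(0)=∅
  fail(13) 'ad': from fail(1)=0 chase 'd': 0 ⇒ 3;  out=∅∪out(3)=∅
  fail(23) 'be': from fail(22)=0 chase 'e': 0 ⇒ 0;  out=∅∪out(0)=∅
  fail(25) 'ab': from fail(1)=0 chase 'b': 0 ⇒ 22;  out=∅∪out(22)=∅
  fail(5) 'dba': from fail(4)=22 chase 'a': 22→0 ⇒ 1;  out=∅∪out(1)=∅
  fail(9) 'cea': from fail(8)=0 chase 'a': 0 ⇒ 1;  out=∅∪out(1)=∅
  fail(14) 'ade': from fail(13)=3 chase 'e': 3→0 ⇒ 0;  out=∅∪out(0)=∅
  fail(18) 'dbd': from fail(4)=22 chase 'd': 22→0 ⇒ 3;  out=∅∪out(3)=∅
  fail(24) 'bee': from fail(23)=0 chase 'e': 0 ⇒ 0;  out={5}∪out(0)={5}
  fail(26) 'abd': from fail(25)=22 chase 'd': 22→0 ⇒ 3;  out=∅∪out(3)=∅
  fail(6) 'dbaa': from fail(5)=1 chase 'a': 1→0 ⇒ 1;  out={1}∪out(1)={1}
  fail(10) 'ceaa': from fail(9)=1 chase 'a': 1→0 ⇒ 1;  out=∅∪out(1)=∅
  fail(15) 'aded': from fail(14)=0 chase 'd': 0 ⇒ 3;  out=∅∪out(3)=∅
  fail(19) 'dbdb': from fail(18)=3 chase 'b': 3 ⇒ 4;  out=∅∪out(4)=∅
  fail(27) 'abdd': from fail(26)=3 chase 'd': 3→0 ⇒ 3;  out=∅∪out(3)=∅
  fail(11) 'ceaab': from fail(10)=1 chase 'b': 1 ⇒ 25;  out=∅∪out(25)=∅
  fail(16) 'adedc': from fail(15)=3 chase 'c': 3→0 ⇒ 7;  out=∅∪out(7)={7}
  fail(20) 'dbdba': from fail(19)=4 chase 'a': 4 ⇒ 5;  out=∅∪out(5)=∅
  fail(28) 'abdde': from fail(27)=3 chase 'e': 3→0 ⇒ 0;  out={6}∪out(0)={6}
  fail(12) 'ceaabb': from fail(11)=25 chase 'b': 25→22→0 ⇒ 22;  out={2}∪out(22)={2}
  fail(17) 'adedcd': from fail(16)=7 chase 'd': 7→0 ⇒ 3;  out={3}∪out(3)={3}
  fail(21) 'dbdbaa': from fail(20)=5 chase 'a': 5 ⇒ 6;  out={4}∪out(6)={1,4}

Text stream:
pos 0 'c': at 7  → match P7@[0:0]
pos 1 'a': at 1 ·f
pos 2 'c': at 2  → match P0@[1:2],P7@[2:2]
pos 3 'a': at 1 ·f
pos 4 'b': at 25
pos 5 'd': at 26
pos 6 'd': at 27
pos 7 'e': at 28  → match P6@[3:7]
pos 8 'a': at 1 ·f
pos 9 'b': at 25
pos 10 'd': at 26
pos 11 'd': at 27
pos 12 'e': at 28  → match P6@[8:12]
pos 13 'b': at 22 ·f
pos 14 'e': at 23
pos 15 'c': at 7 ·f  → match P7@[15:15]
pos 16 'e': at 8
pos 17 'a': at 9
pos 18 'a': at 10
pos 19 'b': at 11
pos 20 'b': at 12  → match P2@[15:20]
pos 21 'c': at 7 ·f  → match P7@[21:21]
pos 22 'e': at 8
pos 23 'e': at 0 ·f
pos 24 'e': at 0
pos 25 'a': at 1
pos 26 'a': at 1 ·f
pos 27 'b': at 25
pos 28 'e': at 23 ·f
pos 29 'e': at 24  → match P5@[27:29]
pos 30 'c': at 7 ·f  → match P7@[30:30]
pos 31 'c': at 7 ·f  → match P7@[31:31]
pos 32 'd': at 3 ·f
pos 33 'a': at 1 ·f
pos 34 'b': at 25
pos 35 'd': at 26
pos 36 'd': at 27
pos 37 'e': at 28  → match P6@[33:37]
pos 38 'a': at 1 ·f
pos 39 'b': at 25
pos 40 'd': at 26
pos 41 'd': at 27
pos 42 'e': at 28  → match P6@[38:42]
pos 43 'e': at 0 ·f
pos 44 'b': at 22
pos 45 'b': at 22 ·f
pos 46 'e': at 23
pos 47 'd': at 3 ·f
pos 48 'b': at 4
pos 49 'd': at 18
pos 50 'b': at 19
pos 51 'a': at 20
pos 52 'a': at 21  → match P1@[49:52],P4@[47:52]
pos 53 'a': at 1 ·f

All matches (sorted): [[0,7],[2,0],[2,7],[7,6],[12,6],[15,7],[20,2],[21,7],[29,5],[30,7],[31,7],[37,6],[42,6],[52,1],[52,4]]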